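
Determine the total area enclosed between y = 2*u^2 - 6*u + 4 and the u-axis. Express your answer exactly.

1/3

The curve meets the u-axis where 2*u^2 - 6*u + 4 = 0, i.e. 2*(u - 2)*(u - 1) = 0, at u = 1, 2.
On [1, 2] the curve lies below the axis; ∫[1,2] (2*u^2 - 6*u + 4) du = -1/3, giving area 1/3.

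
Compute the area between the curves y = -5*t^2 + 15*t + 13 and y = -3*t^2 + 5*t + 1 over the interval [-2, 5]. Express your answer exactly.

347/3

The difference (-5*t^2 + 15*t + 13) - (-3*t^2 + 5*t + 1) = -2*t^2 + 10*t + 12 changes sign at t = -1 inside [-2, 5], so split the integral there.
∫[-2,-1] (-2*t^2 + 10*t + 12) dt = -23/3; the area of that piece is 23/3.
∫[-1,5] (-2*t^2 + 10*t + 12) dt = 108.
Total area = 23/3 + 108 = 347/3.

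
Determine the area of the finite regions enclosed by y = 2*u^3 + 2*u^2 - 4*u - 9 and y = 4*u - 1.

Set the curves equal: 2*u^3 + 2*u^2 - 4*u - 9 = 4*u - 1, so 2*u^3 + 2*u^2 - 8*u - 8 = 0, which factors as 2*(u - 2)*(u + 1)*(u + 2) = 0. The curves meet at u = -2, -1, 2.
On [-2, -1], y = 2*u^3 + 2*u^2 - 4*u - 9 is on top; that piece has area ∫[-2,-1] (2*u^3 + 2*u^2 - 8*u - 8) du = 7/6.
On [-1, 2], y = 4*u - 1 is on top; that piece has area ∫[-1,2] (-(2*u^3 + 2*u^2 - 8*u - 8)) du = 45/2.
Total enclosed area = 7/6 + 45/2 = 71/3.

71/3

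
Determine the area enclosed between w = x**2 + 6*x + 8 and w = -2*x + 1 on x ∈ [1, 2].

64/3

On [1, 2], (x**2 + 6*x + 8) - (-2*x + 1) = x**2 + 8*x + 7 is ≥ 0 throughout, so the area is a single integral of |x**2 + 8*x + 7|.
∫[1,2] (x**2 + 8*x + 7) dx = 64/3.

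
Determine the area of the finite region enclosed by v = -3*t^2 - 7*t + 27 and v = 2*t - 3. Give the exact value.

Set the curves equal: -3*t^2 - 7*t + 27 = 2*t - 3, so -3*t^2 - 9*t + 30 = 0, which factors as -3*(t - 2)*(t + 5) = 0. The curves meet at t = -5, 2.
On [-5, 2], v = -3*t^2 - 7*t + 27 is on top; that piece has area ∫[-5,2] (-3*t^2 - 9*t + 30) dt = 343/2.

343/2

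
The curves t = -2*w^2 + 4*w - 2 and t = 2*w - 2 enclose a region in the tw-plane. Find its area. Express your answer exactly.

Both boundary curves give t as a function of w, so integrate with respect to w. Setting them equal: -2*w^2 + 2*w = 0, i.e. -2*w*(w - 1) = 0, so they meet at w = 0, 1.
For w in [0, 1], t = -2*w^2 + 4*w - 2 is on the right; area = ∫[0,1] (-2*w^2 + 2*w) dw = 1/3.

1/3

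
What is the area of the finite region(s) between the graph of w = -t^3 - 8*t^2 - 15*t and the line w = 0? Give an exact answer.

The curve meets the t-axis where -t^3 - 8*t^2 - 15*t = 0, i.e. -t*(t + 3)*(t + 5) = 0, at t = -5, -3, 0.
On [-5, -3] the curve lies below the axis; ∫[-5,-3] (-t^3 - 8*t^2 - 15*t) dt = -16/3, giving area 16/3.
On [-3, 0] the curve lies above the axis; ∫[-3,0] (-t^3 - 8*t^2 - 15*t) dt = 63/4, giving area 63/4.
Total area = 16/3 + 63/4 = 253/12.

253/12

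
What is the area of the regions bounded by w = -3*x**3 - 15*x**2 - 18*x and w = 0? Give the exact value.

37/4

Set the curves equal: -3*x**3 - 15*x**2 - 18*x = 0, so -3*x**3 - 15*x**2 - 18*x = 0, which factors as -3*x*(x + 2)*(x + 3) = 0. The curves meet at x = -3, -2, 0.
On [-3, -2], w = 0 is on top; that piece has area ∫[-3,-2] (-(-3*x**3 - 15*x**2 - 18*x)) dx = 5/4.
On [-2, 0], w = -3*x**3 - 15*x**2 - 18*x is on top; that piece has area ∫[-2,0] (-3*x**3 - 15*x**2 - 18*x) dx = 8.
Total enclosed area = 5/4 + 8 = 37/4.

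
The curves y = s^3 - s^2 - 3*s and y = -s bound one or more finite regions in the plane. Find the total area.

Set the curves equal: s^3 - s^2 - 3*s = -s, so s^3 - s^2 - 2*s = 0, which factors as s*(s - 2)*(s + 1) = 0. The curves meet at s = -1, 0, 2.
On [-1, 0], y = s^3 - s^2 - 3*s is on top; that piece has area ∫[-1,0] (s^3 - s^2 - 2*s) ds = 5/12.
On [0, 2], y = -s is on top; that piece has area ∫[0,2] (-(s^3 - s^2 - 2*s)) ds = 8/3.
Total enclosed area = 5/12 + 8/3 = 37/12.

37/12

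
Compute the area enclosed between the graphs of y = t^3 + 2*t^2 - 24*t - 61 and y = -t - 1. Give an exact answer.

5137/12

Set the curves equal: t^3 + 2*t^2 - 24*t - 61 = -t - 1, so t^3 + 2*t^2 - 23*t - 60 = 0, which factors as (t - 5)*(t + 3)*(t + 4) = 0. The curves meet at t = -4, -3, 5.
On [-4, -3], y = t^3 + 2*t^2 - 24*t - 61 is on top; that piece has area ∫[-4,-3] (t^3 + 2*t^2 - 23*t - 60) dt = 17/12.
On [-3, 5], y = -t - 1 is on top; that piece has area ∫[-3,5] (-(t^3 + 2*t^2 - 23*t - 60)) dt = 1280/3.
Total enclosed area = 17/12 + 1280/3 = 5137/12.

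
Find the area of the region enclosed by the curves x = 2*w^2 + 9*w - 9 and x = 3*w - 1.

Both boundary curves give x as a function of w, so integrate with respect to w. Setting them equal: 2*w^2 + 6*w - 8 = 0, i.e. 2*(w - 1)*(w + 4) = 0, so they meet at w = -4, 1.
For w in [-4, 1], x = 2*w^2 + 9*w - 9 is on the left; area = ∫[-4,1] (-(2*w^2 + 6*w - 8)) dw = 125/3.

125/3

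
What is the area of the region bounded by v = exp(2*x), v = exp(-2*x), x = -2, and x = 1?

-2 + exp(-4)/2 + exp(-2)/2 + exp(2)/2 + exp(4)/2

The difference (exp(2*x)) - (exp(-2*x)) = exp(2*x) - exp(-2*x) changes sign at x = 0 inside [-2, 1], so split the integral there.
∫[-2,0] (exp(2*x) - exp(-2*x)) dx = -exp(4)/2 - exp(-4)/2 + 1; the area of that piece is -1 + exp(-4)/2 + exp(4)/2.
∫[0,1] (exp(2*x) - exp(-2*x)) dx = -1 + exp(-2)/2 + exp(2)/2.
Total area = (-1 + exp(-4)/2 + exp(4)/2) + (-1 + exp(-2)/2 + exp(2)/2) = -2 + exp(-4)/2 + exp(-2)/2 + exp(2)/2 + exp(4)/2.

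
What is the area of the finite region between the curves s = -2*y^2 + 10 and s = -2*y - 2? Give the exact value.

125/3

Both boundary curves give s as a function of y, so integrate with respect to y. Setting them equal: -2*y^2 + 2*y + 12 = 0, i.e. -2*(y - 3)*(y + 2) = 0, so they meet at y = -2, 3.
For y in [-2, 3], s = -2*y^2 + 10 is on the right; area = ∫[-2,3] (-2*y^2 + 2*y + 12) dy = 125/3.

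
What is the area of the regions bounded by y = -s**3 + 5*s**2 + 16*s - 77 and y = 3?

5137/12

Set the curves equal: -s**3 + 5*s**2 + 16*s - 77 = 3, so -s**3 + 5*s**2 + 16*s - 80 = 0, which factors as -(s - 5)*(s - 4)*(s + 4) = 0. The curves meet at s = -4, 4, 5.
On [-4, 4], y = 3 is on top; that piece has area ∫[-4,4] (-(-s**3 + 5*s**2 + 16*s - 80)) ds = 1280/3.
On [4, 5], y = -s**3 + 5*s**2 + 16*s - 77 is on top; that piece has area ∫[4,5] (-s**3 + 5*s**2 + 16*s - 80) ds = 17/12.
Total enclosed area = 1280/3 + 17/12 = 5137/12.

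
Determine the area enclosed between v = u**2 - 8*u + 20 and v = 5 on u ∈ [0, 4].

56/3

The difference (u**2 - 8*u + 20) - (5) = u**2 - 8*u + 15 changes sign at u = 3 inside [0, 4], so split the integral there.
∫[0,3] (u**2 - 8*u + 15) du = 18.
∫[3,4] (u**2 - 8*u + 15) du = -2/3; the area of that piece is 2/3.
Total area = 18 + 2/3 = 56/3.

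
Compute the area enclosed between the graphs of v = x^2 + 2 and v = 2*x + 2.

4/3

Set the curves equal: x^2 + 2 = 2*x + 2, so x^2 - 2*x = 0, which factors as x*(x - 2) = 0. The curves meet at x = 0, 2.
On [0, 2], v = 2*x + 2 is on top; that piece has area ∫[0,2] (-(x^2 - 2*x)) dx = 4/3.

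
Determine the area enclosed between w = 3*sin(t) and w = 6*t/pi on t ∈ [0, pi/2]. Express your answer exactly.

3 - 3*pi/4

On [0, pi/2], (3*sin(t)) - (6*t/pi) = -6*t/pi + 3*sin(t) is ≥ 0 throughout, so the area is a single integral of |-6*t/pi + 3*sin(t)|.
∫[0,pi/2] (-6*t/pi + 3*sin(t)) dt = 3 - 3*pi/4.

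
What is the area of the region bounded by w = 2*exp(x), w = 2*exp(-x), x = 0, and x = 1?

On [0, 1], (2*exp(x)) - (2*exp(-x)) = 2*exp(x) - 2*exp(-x) is ≥ 0 throughout, so the area is a single integral of |2*exp(x) - 2*exp(-x)|.
∫[0,1] (2*exp(x) - 2*exp(-x)) dx = -4 + 2*exp(-1) + 2*exp(1).

-4 + 2*exp(-1) + 2*exp(1)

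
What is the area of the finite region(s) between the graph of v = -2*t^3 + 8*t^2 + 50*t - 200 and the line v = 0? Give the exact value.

4019/3

The curve meets the t-axis where -2*t^3 + 8*t^2 + 50*t - 200 = 0, i.e. -2*(t - 5)*(t - 4)*(t + 5) = 0, at t = -5, 4, 5.
On [-5, 4] the curve lies below the axis; ∫[-5,4] (-2*t^3 + 8*t^2 + 50*t - 200) dt = -2673/2, giving area 2673/2.
On [4, 5] the curve lies above the axis; ∫[4,5] (-2*t^3 + 8*t^2 + 50*t - 200) dt = 19/6, giving area 19/6.
Total area = 2673/2 + 19/6 = 4019/3.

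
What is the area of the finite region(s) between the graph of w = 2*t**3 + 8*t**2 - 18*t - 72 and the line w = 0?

1741/6

The curve meets the t-axis where 2*t**3 + 8*t**2 - 18*t - 72 = 0, i.e. 2*(t - 3)*(t + 3)*(t + 4) = 0, at t = -4, -3, 3.
On [-4, -3] the curve lies above the axis; ∫[-4,-3] (2*t**3 + 8*t**2 - 18*t - 72) dt = 13/6, giving area 13/6.
On [-3, 3] the curve lies below the axis; ∫[-3,3] (2*t**3 + 8*t**2 - 18*t - 72) dt = -288, giving area 288.
Total area = 13/6 + 288 = 1741/6.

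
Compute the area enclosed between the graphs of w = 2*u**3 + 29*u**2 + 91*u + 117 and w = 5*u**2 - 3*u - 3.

Set the curves equal: 2*u**3 + 29*u**2 + 91*u + 117 = 5*u**2 - 3*u - 3, so 2*u**3 + 24*u**2 + 94*u + 120 = 0, which factors as 2*(u + 3)*(u + 4)*(u + 5) = 0. The curves meet at u = -5, -4, -3.
On [-5, -4], w = 2*u**3 + 29*u**2 + 91*u + 117 is on top; that piece has area ∫[-5,-4] (2*u**3 + 24*u**2 + 94*u + 120) du = 1/2.
On [-4, -3], w = 5*u**2 - 3*u - 3 is on top; that piece has area ∫[-4,-3] (-(2*u**3 + 24*u**2 + 94*u + 120)) du = 1/2.
Total enclosed area = 1/2 + 1/2 = 1.

1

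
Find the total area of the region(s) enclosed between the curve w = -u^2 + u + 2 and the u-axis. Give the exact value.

The curve meets the u-axis where -u^2 + u + 2 = 0, i.e. -(u - 2)*(u + 1) = 0, at u = -1, 2.
On [-1, 2] the curve lies above the axis; ∫[-1,2] (-u^2 + u + 2) du = 9/2, giving area 9/2.

9/2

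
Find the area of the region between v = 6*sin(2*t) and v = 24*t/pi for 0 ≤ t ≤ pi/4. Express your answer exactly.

3 - 3*pi/4

On [0, pi/4], (6*sin(2*t)) - (24*t/pi) = -24*t/pi + 6*sin(2*t) is ≥ 0 throughout, so the area is a single integral of |-24*t/pi + 6*sin(2*t)|.
∫[0,pi/4] (-24*t/pi + 6*sin(2*t)) dt = 3 - 3*pi/4.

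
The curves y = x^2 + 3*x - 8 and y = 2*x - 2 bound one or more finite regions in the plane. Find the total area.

Set the curves equal: x^2 + 3*x - 8 = 2*x - 2, so x^2 + x - 6 = 0, which factors as (x - 2)*(x + 3) = 0. The curves meet at x = -3, 2.
On [-3, 2], y = 2*x - 2 is on top; that piece has area ∫[-3,2] (-(x^2 + x - 6)) dx = 125/6.

125/6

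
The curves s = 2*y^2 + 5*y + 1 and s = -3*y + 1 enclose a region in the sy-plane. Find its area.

Both boundary curves give s as a function of y, so integrate with respect to y. Setting them equal: 2*y^2 + 8*y = 0, i.e. 2*y*(y + 4) = 0, so they meet at y = -4, 0.
For y in [-4, 0], s = 2*y^2 + 5*y + 1 is on the left; area = ∫[-4,0] (-(2*y^2 + 8*y)) dy = 64/3.

64/3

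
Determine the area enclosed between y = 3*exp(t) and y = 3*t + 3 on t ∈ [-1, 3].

On [-1, 3], (3*exp(t)) - (3*t + 3) = -3*t + 3*exp(t) - 3 is ≥ 0 throughout, so the area is a single integral of |-3*t + 3*exp(t) - 3|.
∫[-1,3] (-3*t + 3*exp(t) - 3) dt = -24 - 3*exp(-1) + 3*exp(3).

-24 - 3*exp(-1) + 3*exp(3)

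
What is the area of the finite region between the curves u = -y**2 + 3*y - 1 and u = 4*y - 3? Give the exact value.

Both boundary curves give u as a function of y, so integrate with respect to y. Setting them equal: -y**2 - y + 2 = 0, i.e. -(y - 1)*(y + 2) = 0, so they meet at y = -2, 1.
For y in [-2, 1], u = -y**2 + 3*y - 1 is on the right; area = ∫[-2,1] (-y**2 - y + 2) dy = 9/2.

9/2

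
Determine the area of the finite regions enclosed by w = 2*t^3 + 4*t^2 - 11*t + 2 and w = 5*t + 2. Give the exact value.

296/3

Set the curves equal: 2*t^3 + 4*t^2 - 11*t + 2 = 5*t + 2, so 2*t^3 + 4*t^2 - 16*t = 0, which factors as 2*t*(t - 2)*(t + 4) = 0. The curves meet at t = -4, 0, 2.
On [-4, 0], w = 2*t^3 + 4*t^2 - 11*t + 2 is on top; that piece has area ∫[-4,0] (2*t^3 + 4*t^2 - 16*t) dt = 256/3.
On [0, 2], w = 5*t + 2 is on top; that piece has area ∫[0,2] (-(2*t^3 + 4*t^2 - 16*t)) dt = 40/3.
Total enclosed area = 256/3 + 40/3 = 296/3.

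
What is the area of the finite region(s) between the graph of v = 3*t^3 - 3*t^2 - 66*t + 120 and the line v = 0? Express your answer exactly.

3901/4

The curve meets the t-axis where 3*t^3 - 3*t^2 - 66*t + 120 = 0, i.e. 3*(t - 4)*(t - 2)*(t + 5) = 0, at t = -5, 2, 4.
On [-5, 2] the curve lies above the axis; ∫[-5,2] (3*t^3 - 3*t^2 - 66*t + 120) dt = 3773/4, giving area 3773/4.
On [2, 4] the curve lies below the axis; ∫[2,4] (3*t^3 - 3*t^2 - 66*t + 120) dt = -32, giving area 32.
Total area = 3773/4 + 32 = 3901/4.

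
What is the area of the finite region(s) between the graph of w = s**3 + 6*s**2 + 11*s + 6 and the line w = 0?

The curve meets the s-axis where s**3 + 6*s**2 + 11*s + 6 = 0, i.e. (s + 1)*(s + 2)*(s + 3) = 0, at s = -3, -2, -1.
On [-3, -2] the curve lies above the axis; ∫[-3,-2] (s**3 + 6*s**2 + 11*s + 6) ds = 1/4, giving area 1/4.
On [-2, -1] the curve lies below the axis; ∫[-2,-1] (s**3 + 6*s**2 + 11*s + 6) ds = -1/4, giving area 1/4.
Total area = 1/4 + 1/4 = 1/2.

1/2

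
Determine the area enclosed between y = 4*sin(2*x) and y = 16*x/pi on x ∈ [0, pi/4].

2 - pi/2

On [0, pi/4], (4*sin(2*x)) - (16*x/pi) = -16*x/pi + 4*sin(2*x) is ≥ 0 throughout, so the area is a single integral of |-16*x/pi + 4*sin(2*x)|.
∫[0,pi/4] (-16*x/pi + 4*sin(2*x)) dx = 2 - pi/2.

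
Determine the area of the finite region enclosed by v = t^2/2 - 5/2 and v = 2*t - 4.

Set the curves equal: t^2/2 - 5/2 = 2*t - 4, so t^2/2 - 2*t + 3/2 = 0, which factors as (t - 3)*(t - 1)/2 = 0. The curves meet at t = 1, 3.
On [1, 3], v = 2*t - 4 is on top; that piece has area ∫[1,3] (-(t^2/2 - 2*t + 3/2)) dt = 2/3.

2/3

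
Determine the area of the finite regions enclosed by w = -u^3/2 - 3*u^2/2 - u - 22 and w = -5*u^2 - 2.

1741/24

Set the curves equal: -u^3/2 - 3*u^2/2 - u - 22 = -5*u^2 - 2, so -u^3/2 + 7*u^2/2 - u - 20 = 0, which factors as -(u - 5)*(u - 4)*(u + 2)/2 = 0. The curves meet at u = -2, 4, 5.
On [-2, 4], w = -5*u^2 - 2 is on top; that piece has area ∫[-2,4] (-(-u^3/2 + 7*u^2/2 - u - 20)) du = 72.
On [4, 5], w = -u^3/2 - 3*u^2/2 - u - 22 is on top; that piece has area ∫[4,5] (-u^3/2 + 7*u^2/2 - u - 20) du = 13/24.
Total enclosed area = 72 + 13/24 = 1741/24.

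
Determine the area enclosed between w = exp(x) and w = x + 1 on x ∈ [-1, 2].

-9/2 - exp(-1) + exp(2)

On [-1, 2], (exp(x)) - (x + 1) = -x + exp(x) - 1 is ≥ 0 throughout, so the area is a single integral of |-x + exp(x) - 1|.
∫[-1,2] (-x + exp(x) - 1) dx = -9/2 - exp(-1) + exp(2).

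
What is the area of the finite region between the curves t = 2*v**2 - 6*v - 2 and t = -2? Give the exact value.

9

Both boundary curves give t as a function of v, so integrate with respect to v. Setting them equal: 2*v**2 - 6*v = 0, i.e. 2*v*(v - 3) = 0, so they meet at v = 0, 3.
For v in [0, 3], t = 2*v**2 - 6*v - 2 is on the left; area = ∫[0,3] (-(2*v**2 - 6*v)) dv = 9.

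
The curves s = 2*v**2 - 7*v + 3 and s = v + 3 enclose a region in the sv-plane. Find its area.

Both boundary curves give s as a function of v, so integrate with respect to v. Setting them equal: 2*v**2 - 8*v = 0, i.e. 2*v*(v - 4) = 0, so they meet at v = 0, 4.
For v in [0, 4], s = 2*v**2 - 7*v + 3 is on the left; area = ∫[0,4] (-(2*v**2 - 8*v)) dv = 64/3.

64/3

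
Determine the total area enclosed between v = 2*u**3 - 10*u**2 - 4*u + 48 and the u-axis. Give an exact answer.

443/3

The curve meets the u-axis where 2*u**3 - 10*u**2 - 4*u + 48 = 0, i.e. 2*(u - 4)*(u - 3)*(u + 2) = 0, at u = -2, 3, 4.
On [-2, 3] the curve lies above the axis; ∫[-2,3] (2*u**3 - 10*u**2 - 4*u + 48) du = 875/6, giving area 875/6.
On [3, 4] the curve lies below the axis; ∫[3,4] (2*u**3 - 10*u**2 - 4*u + 48) du = -11/6, giving area 11/6.
Total area = 875/6 + 11/6 = 443/3.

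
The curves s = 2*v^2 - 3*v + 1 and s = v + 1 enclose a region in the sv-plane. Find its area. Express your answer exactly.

Both boundary curves give s as a function of v, so integrate with respect to v. Setting them equal: 2*v^2 - 4*v = 0, i.e. 2*v*(v - 2) = 0, so they meet at v = 0, 2.
For v in [0, 2], s = 2*v^2 - 3*v + 1 is on the left; area = ∫[0,2] (-(2*v^2 - 4*v)) dv = 8/3.

8/3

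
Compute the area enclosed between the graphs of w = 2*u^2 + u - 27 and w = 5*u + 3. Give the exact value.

512/3

Set the curves equal: 2*u^2 + u - 27 = 5*u + 3, so 2*u^2 - 4*u - 30 = 0, which factors as 2*(u - 5)*(u + 3) = 0. The curves meet at u = -3, 5.
On [-3, 5], w = 5*u + 3 is on top; that piece has area ∫[-3,5] (-(2*u^2 - 4*u - 30)) du = 512/3.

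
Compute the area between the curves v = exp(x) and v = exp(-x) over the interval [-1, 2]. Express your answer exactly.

The difference (exp(x)) - (exp(-x)) = exp(x) - exp(-x) changes sign at x = 0 inside [-1, 2], so split the integral there.
∫[-1,0] (exp(x) - exp(-x)) dx = -exp(1) - exp(-1) + 2; the area of that piece is -2 + exp(-1) + exp(1).
∫[0,2] (exp(x) - exp(-x)) dx = -2 + exp(-2) + exp(2).
Total area = (-2 + exp(-1) + exp(1)) + (-2 + exp(-2) + exp(2)) = -4 + exp(-2) + exp(-1) + exp(1) + exp(2).

-4 + exp(-2) + exp(-1) + exp(1) + exp(2)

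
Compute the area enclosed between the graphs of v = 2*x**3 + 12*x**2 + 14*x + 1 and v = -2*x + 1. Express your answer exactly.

Set the curves equal: 2*x**3 + 12*x**2 + 14*x + 1 = -2*x + 1, so 2*x**3 + 12*x**2 + 16*x = 0, which factors as 2*x*(x + 2)*(x + 4) = 0. The curves meet at x = -4, -2, 0.
On [-4, -2], v = 2*x**3 + 12*x**2 + 14*x + 1 is on top; that piece has area ∫[-4,-2] (2*x**3 + 12*x**2 + 16*x) dx = 8.
On [-2, 0], v = -2*x + 1 is on top; that piece has area ∫[-2,0] (-(2*x**3 + 12*x**2 + 16*x)) dx = 8.
Total enclosed area = 8 + 8 = 16.

16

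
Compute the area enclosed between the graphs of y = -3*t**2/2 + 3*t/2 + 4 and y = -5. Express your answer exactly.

Set the curves equal: -3*t**2/2 + 3*t/2 + 4 = -5, so -3*t**2/2 + 3*t/2 + 9 = 0, which factors as -3*(t - 3)*(t + 2)/2 = 0. The curves meet at t = -2, 3.
On [-2, 3], y = -3*t**2/2 + 3*t/2 + 4 is on top; that piece has area ∫[-2,3] (-3*t**2/2 + 3*t/2 + 9) dt = 125/4.

125/4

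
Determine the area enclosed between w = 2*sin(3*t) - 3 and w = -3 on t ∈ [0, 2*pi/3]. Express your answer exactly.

8/3

The difference (2*sin(3*t) - 3) - (-3) = 2*sin(3*t) changes sign at t = pi/3 inside [0, 2*pi/3], so split the integral there.
∫[0,pi/3] (2*sin(3*t)) dt = 4/3.
∫[pi/3,2*pi/3] (2*sin(3*t)) dt = -4/3; the area of that piece is 4/3.
Total area = 4/3 + 4/3 = 8/3.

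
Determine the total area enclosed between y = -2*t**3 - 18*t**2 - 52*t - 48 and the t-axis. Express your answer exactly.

1

The curve meets the t-axis where -2*t**3 - 18*t**2 - 52*t - 48 = 0, i.e. -2*(t + 2)*(t + 3)*(t + 4) = 0, at t = -4, -3, -2.
On [-4, -3] the curve lies below the axis; ∫[-4,-3] (-2*t**3 - 18*t**2 - 52*t - 48) dt = -1/2, giving area 1/2.
On [-3, -2] the curve lies above the axis; ∫[-3,-2] (-2*t**3 - 18*t**2 - 52*t - 48) dt = 1/2, giving area 1/2.
Total area = 1/2 + 1/2 = 1.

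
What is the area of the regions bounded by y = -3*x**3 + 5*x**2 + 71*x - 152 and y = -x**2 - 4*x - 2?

Set the curves equal: -3*x**3 + 5*x**2 + 71*x - 152 = -x**2 - 4*x - 2, so -3*x**3 + 6*x**2 + 75*x - 150 = 0, which factors as -3*(x - 5)*(x - 2)*(x + 5) = 0. The curves meet at x = -5, 2, 5.
On [-5, 2], y = -x**2 - 4*x - 2 is on top; that piece has area ∫[-5,2] (-(-3*x**3 + 6*x**2 + 75*x - 150)) dx = 4459/4.
On [2, 5], y = -3*x**3 + 5*x**2 + 71*x - 152 is on top; that piece has area ∫[2,5] (-3*x**3 + 6*x**2 + 75*x - 150) dx = 459/4.
Total enclosed area = 4459/4 + 459/4 = 2459/2.

2459/2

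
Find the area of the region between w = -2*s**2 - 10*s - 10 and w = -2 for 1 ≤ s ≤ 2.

83/3

On [1, 2], (-2*s**2 - 10*s - 10) - (-2) = -2*s**2 - 10*s - 8 is ≤ 0 throughout, so the area is a single integral of |-2*s**2 - 10*s - 8|.
∫[1,2] (-2*s**2 - 10*s - 8) ds = -83/3; the area of that piece is 83/3.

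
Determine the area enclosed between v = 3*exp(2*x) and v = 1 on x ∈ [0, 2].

-7/2 + 3*exp(4)/2

On [0, 2], (3*exp(2*x)) - (1) = 3*exp(2*x) - 1 is ≥ 0 throughout, so the area is a single integral of |3*exp(2*x) - 1|.
∫[0,2] (3*exp(2*x) - 1) dx = -7/2 + 3*exp(4)/2.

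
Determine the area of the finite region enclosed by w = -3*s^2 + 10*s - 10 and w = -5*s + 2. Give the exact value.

Set the curves equal: -3*s^2 + 10*s - 10 = -5*s + 2, so -3*s^2 + 15*s - 12 = 0, which factors as -3*(s - 4)*(s - 1) = 0. The curves meet at s = 1, 4.
On [1, 4], w = -3*s^2 + 10*s - 10 is on top; that piece has area ∫[1,4] (-3*s^2 + 15*s - 12) ds = 27/2.

27/2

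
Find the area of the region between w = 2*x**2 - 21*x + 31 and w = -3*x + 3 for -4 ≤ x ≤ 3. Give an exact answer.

The difference (2*x**2 - 21*x + 31) - (-3*x + 3) = 2*x**2 - 18*x + 28 changes sign at x = 2 inside [-4, 3], so split the integral there.
∫[-4,2] (2*x**2 - 18*x + 28) dx = 324.
∫[2,3] (2*x**2 - 18*x + 28) dx = -13/3; the area of that piece is 13/3.
Total area = 324 + 13/3 = 985/3.

985/3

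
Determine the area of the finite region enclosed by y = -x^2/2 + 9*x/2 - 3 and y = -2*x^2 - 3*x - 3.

125/4

Set the curves equal: -x^2/2 + 9*x/2 - 3 = -2*x^2 - 3*x - 3, so 3*x^2/2 + 15*x/2 = 0, which factors as 3*x*(x + 5)/2 = 0. The curves meet at x = -5, 0.
On [-5, 0], y = -2*x^2 - 3*x - 3 is on top; that piece has area ∫[-5,0] (-(3*x^2/2 + 15*x/2)) dx = 125/4.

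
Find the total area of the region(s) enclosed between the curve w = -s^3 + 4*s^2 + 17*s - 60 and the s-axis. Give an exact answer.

The curve meets the s-axis where -s^3 + 4*s^2 + 17*s - 60 = 0, i.e. -(s - 5)*(s - 3)*(s + 4) = 0, at s = -4, 3, 5.
On [-4, 3] the curve lies below the axis; ∫[-4,3] (-s^3 + 4*s^2 + 17*s - 60) ds = -3773/12, giving area 3773/12.
On [3, 5] the curve lies above the axis; ∫[3,5] (-s^3 + 4*s^2 + 17*s - 60) ds = 32/3, giving area 32/3.
Total area = 3773/12 + 32/3 = 3901/12.

3901/12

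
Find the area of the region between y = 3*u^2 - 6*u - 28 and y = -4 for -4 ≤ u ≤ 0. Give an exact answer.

The difference (3*u^2 - 6*u - 28) - (-4) = 3*u^2 - 6*u - 24 changes sign at u = -2 inside [-4, 0], so split the integral there.
∫[-4,-2] (3*u^2 - 6*u - 24) du = 44.
∫[-2,0] (3*u^2 - 6*u - 24) du = -28; the area of that piece is 28.
Total area = 44 + 28 = 72.

72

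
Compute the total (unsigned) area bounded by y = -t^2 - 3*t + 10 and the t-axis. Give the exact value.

The curve meets the t-axis where -t^2 - 3*t + 10 = 0, i.e. -(t - 2)*(t + 5) = 0, at t = -5, 2.
On [-5, 2] the curve lies above the axis; ∫[-5,2] (-t^2 - 3*t + 10) dt = 343/6, giving area 343/6.

343/6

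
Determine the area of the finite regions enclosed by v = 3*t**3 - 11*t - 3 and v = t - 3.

24

Set the curves equal: 3*t**3 - 11*t - 3 = t - 3, so 3*t**3 - 12*t = 0, which factors as 3*t*(t - 2)*(t + 2) = 0. The curves meet at t = -2, 0, 2.
On [-2, 0], v = 3*t**3 - 11*t - 3 is on top; that piece has area ∫[-2,0] (3*t**3 - 12*t) dt = 12.
On [0, 2], v = t - 3 is on top; that piece has area ∫[0,2] (-(3*t**3 - 12*t)) dt = 12.
Total enclosed area = 12 + 12 = 24.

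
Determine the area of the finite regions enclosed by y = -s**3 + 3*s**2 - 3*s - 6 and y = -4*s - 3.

8

Set the curves equal: -s**3 + 3*s**2 - 3*s - 6 = -4*s - 3, so -s**3 + 3*s**2 + s - 3 = 0, which factors as -(s - 3)*(s - 1)*(s + 1) = 0. The curves meet at s = -1, 1, 3.
On [-1, 1], y = -4*s - 3 is on top; that piece has area ∫[-1,1] (-(-s**3 + 3*s**2 + s - 3)) ds = 4.
On [1, 3], y = -s**3 + 3*s**2 - 3*s - 6 is on top; that piece has area ∫[1,3] (-s**3 + 3*s**2 + s - 3) ds = 4.
Total enclosed area = 4 + 4 = 8.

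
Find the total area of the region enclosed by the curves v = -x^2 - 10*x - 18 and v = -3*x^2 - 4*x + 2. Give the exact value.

Set the curves equal: -x^2 - 10*x - 18 = -3*x^2 - 4*x + 2, so 2*x^2 - 6*x - 20 = 0, which factors as 2*(x - 5)*(x + 2) = 0. The curves meet at x = -2, 5.
On [-2, 5], v = -3*x^2 - 4*x + 2 is on top; that piece has area ∫[-2,5] (-(2*x^2 - 6*x - 20)) dx = 343/3.

343/3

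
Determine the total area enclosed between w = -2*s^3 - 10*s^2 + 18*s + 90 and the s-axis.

The curve meets the s-axis where -2*s^3 - 10*s^2 + 18*s + 90 = 0, i.e. -2*(s - 3)*(s + 3)*(s + 5) = 0, at s = -5, -3, 3.
On [-5, -3] the curve lies below the axis; ∫[-5,-3] (-2*s^3 - 10*s^2 + 18*s + 90) ds = -56/3, giving area 56/3.
On [-3, 3] the curve lies above the axis; ∫[-3,3] (-2*s^3 - 10*s^2 + 18*s + 90) ds = 360, giving area 360.
Total area = 56/3 + 360 = 1136/3.

1136/3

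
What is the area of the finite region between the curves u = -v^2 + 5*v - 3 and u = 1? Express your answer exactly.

Both boundary curves give u as a function of v, so integrate with respect to v. Setting them equal: -v^2 + 5*v - 4 = 0, i.e. -(v - 4)*(v - 1) = 0, so they meet at v = 1, 4.
For v in [1, 4], u = -v^2 + 5*v - 3 is on the right; area = ∫[1,4] (-v^2 + 5*v - 4) dv = 9/2.

9/2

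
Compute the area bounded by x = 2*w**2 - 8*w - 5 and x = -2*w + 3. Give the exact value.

Both boundary curves give x as a function of w, so integrate with respect to w. Setting them equal: 2*w**2 - 6*w - 8 = 0, i.e. 2*(w - 4)*(w + 1) = 0, so they meet at w = -1, 4.
For w in [-1, 4], x = 2*w**2 - 8*w - 5 is on the left; area = ∫[-1,4] (-(2*w**2 - 6*w - 8)) dw = 125/3.

125/3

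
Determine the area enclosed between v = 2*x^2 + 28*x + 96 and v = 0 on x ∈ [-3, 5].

3280/3

On [-3, 5], (2*x^2 + 28*x + 96) - (0) = 2*x^2 + 28*x + 96 is ≥ 0 throughout, so the area is a single integral of |2*x^2 + 28*x + 96|.
∫[-3,5] (2*x^2 + 28*x + 96) dx = 3280/3.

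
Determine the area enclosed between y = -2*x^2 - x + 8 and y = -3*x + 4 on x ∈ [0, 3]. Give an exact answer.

31/3

The difference (-2*x^2 - x + 8) - (-3*x + 4) = -2*x^2 + 2*x + 4 changes sign at x = 2 inside [0, 3], so split the integral there.
∫[0,2] (-2*x^2 + 2*x + 4) dx = 20/3.
∫[2,3] (-2*x^2 + 2*x + 4) dx = -11/3; the area of that piece is 11/3.
Total area = 20/3 + 11/3 = 31/3.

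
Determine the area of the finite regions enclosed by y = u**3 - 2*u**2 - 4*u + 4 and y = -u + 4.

71/6

Set the curves equal: u**3 - 2*u**2 - 4*u + 4 = -u + 4, so u**3 - 2*u**2 - 3*u = 0, which factors as u*(u - 3)*(u + 1) = 0. The curves meet at u = -1, 0, 3.
On [-1, 0], y = u**3 - 2*u**2 - 4*u + 4 is on top; that piece has area ∫[-1,0] (u**3 - 2*u**2 - 3*u) du = 7/12.
On [0, 3], y = -u + 4 is on top; that piece has area ∫[0,3] (-(u**3 - 2*u**2 - 3*u)) du = 45/4.
Total enclosed area = 7/12 + 45/4 = 71/6.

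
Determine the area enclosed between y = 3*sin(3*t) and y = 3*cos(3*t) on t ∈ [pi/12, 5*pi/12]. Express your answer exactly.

2*sqrt(2)

On [pi/12, 5*pi/12], (3*sin(3*t)) - (3*cos(3*t)) = 3*sin(3*t) - 3*cos(3*t) is ≥ 0 throughout, so the area is a single integral of |3*sin(3*t) - 3*cos(3*t)|.
∫[pi/12,5*pi/12] (3*sin(3*t) - 3*cos(3*t)) dt = 2*sqrt(2).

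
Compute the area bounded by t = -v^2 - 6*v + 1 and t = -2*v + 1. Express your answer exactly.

32/3

Both boundary curves give t as a function of v, so integrate with respect to v. Setting them equal: -v^2 - 4*v = 0, i.e. -v*(v + 4) = 0, so they meet at v = -4, 0.
For v in [-4, 0], t = -v^2 - 6*v + 1 is on the right; area = ∫[-4,0] (-v^2 - 4*v) dv = 32/3.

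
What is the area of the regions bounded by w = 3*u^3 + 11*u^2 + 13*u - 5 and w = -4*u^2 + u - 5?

71/2

Set the curves equal: 3*u^3 + 11*u^2 + 13*u - 5 = -4*u^2 + u - 5, so 3*u^3 + 15*u^2 + 12*u = 0, which factors as 3*u*(u + 1)*(u + 4) = 0. The curves meet at u = -4, -1, 0.
On [-4, -1], w = 3*u^3 + 11*u^2 + 13*u - 5 is on top; that piece has area ∫[-4,-1] (3*u^3 + 15*u^2 + 12*u) du = 135/4.
On [-1, 0], w = -4*u^2 + u - 5 is on top; that piece has area ∫[-1,0] (-(3*u^3 + 15*u^2 + 12*u)) du = 7/4.
Total enclosed area = 135/4 + 7/4 = 71/2.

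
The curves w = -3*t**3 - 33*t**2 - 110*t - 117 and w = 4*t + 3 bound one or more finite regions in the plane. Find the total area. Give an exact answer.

37/4

Set the curves equal: -3*t**3 - 33*t**2 - 110*t - 117 = 4*t + 3, so -3*t**3 - 33*t**2 - 114*t - 120 = 0, which factors as -3*(t + 2)*(t + 4)*(t + 5) = 0. The curves meet at t = -5, -4, -2.
On [-5, -4], w = 4*t + 3 is on top; that piece has area ∫[-5,-4] (-(-3*t**3 - 33*t**2 - 114*t - 120)) dt = 5/4.
On [-4, -2], w = -3*t**3 - 33*t**2 - 110*t - 117 is on top; that piece has area ∫[-4,-2] (-3*t**3 - 33*t**2 - 114*t - 120) dt = 8.
Total enclosed area = 5/4 + 8 = 37/4.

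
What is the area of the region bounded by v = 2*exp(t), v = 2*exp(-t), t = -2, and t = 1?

-8 + 2*exp(-2) + 2*exp(-1) + 2*exp(1) + 2*exp(2)

The difference (2*exp(t)) - (2*exp(-t)) = 2*exp(t) - 2*exp(-t) changes sign at t = 0 inside [-2, 1], so split the integral there.
∫[-2,0] (2*exp(t) - 2*exp(-t)) dt = -2*exp(2) - 2*exp(-2) + 4; the area of that piece is -4 + 2*exp(-2) + 2*exp(2).
∫[0,1] (2*exp(t) - 2*exp(-t)) dt = -4 + 2*exp(-1) + 2*exp(1).
Total area = (-4 + 2*exp(-2) + 2*exp(2)) + (-4 + 2*exp(-1) + 2*exp(1)) = -8 + 2*exp(-2) + 2*exp(-1) + 2*exp(1) + 2*exp(2).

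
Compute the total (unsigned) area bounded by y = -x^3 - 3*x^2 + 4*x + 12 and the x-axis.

131/4

The curve meets the x-axis where -x^3 - 3*x^2 + 4*x + 12 = 0, i.e. -(x - 2)*(x + 2)*(x + 3) = 0, at x = -3, -2, 2.
On [-3, -2] the curve lies below the axis; ∫[-3,-2] (-x^3 - 3*x^2 + 4*x + 12) dx = -3/4, giving area 3/4.
On [-2, 2] the curve lies above the axis; ∫[-2,2] (-x^3 - 3*x^2 + 4*x + 12) dx = 32, giving area 32.
Total area = 3/4 + 32 = 131/4.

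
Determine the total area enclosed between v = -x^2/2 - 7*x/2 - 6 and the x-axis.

The curve meets the x-axis where -x^2/2 - 7*x/2 - 6 = 0, i.e. -(x + 3)*(x + 4)/2 = 0, at x = -4, -3.
On [-4, -3] the curve lies above the axis; ∫[-4,-3] (-x^2/2 - 7*x/2 - 6) dx = 1/12, giving area 1/12.

1/12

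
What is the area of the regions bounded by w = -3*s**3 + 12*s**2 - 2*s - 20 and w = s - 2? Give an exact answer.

71/2

Set the curves equal: -3*s**3 + 12*s**2 - 2*s - 20 = s - 2, so -3*s**3 + 12*s**2 - 3*s - 18 = 0, which factors as -3*(s - 3)*(s - 2)*(s + 1) = 0. The curves meet at s = -1, 2, 3.
On [-1, 2], w = s - 2 is on top; that piece has area ∫[-1,2] (-(-3*s**3 + 12*s**2 - 3*s - 18)) ds = 135/4.
On [2, 3], w = -3*s**3 + 12*s**2 - 2*s - 20 is on top; that piece has area ∫[2,3] (-3*s**3 + 12*s**2 - 3*s - 18) ds = 7/4.
Total enclosed area = 135/4 + 7/4 = 71/2.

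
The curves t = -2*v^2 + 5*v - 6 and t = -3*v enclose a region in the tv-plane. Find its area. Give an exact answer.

Both boundary curves give t as a function of v, so integrate with respect to v. Setting them equal: -2*v^2 + 8*v - 6 = 0, i.e. -2*(v - 3)*(v - 1) = 0, so they meet at v = 1, 3.
For v in [1, 3], t = -2*v^2 + 5*v - 6 is on the right; area = ∫[1,3] (-2*v^2 + 8*v - 6) dv = 8/3.

8/3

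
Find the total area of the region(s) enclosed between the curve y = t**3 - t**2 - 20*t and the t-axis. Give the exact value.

The curve meets the t-axis where t**3 - t**2 - 20*t = 0, i.e. t*(t - 5)*(t + 4) = 0, at t = -4, 0, 5.
On [-4, 0] the curve lies above the axis; ∫[-4,0] (t**3 - t**2 - 20*t) dt = 224/3, giving area 224/3.
On [0, 5] the curve lies below the axis; ∫[0,5] (t**3 - t**2 - 20*t) dt = -1625/12, giving area 1625/12.
Total area = 224/3 + 1625/12 = 2521/12.

2521/12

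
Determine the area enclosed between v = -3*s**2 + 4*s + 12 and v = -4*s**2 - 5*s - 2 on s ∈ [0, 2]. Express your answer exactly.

146/3

On [0, 2], (-3*s**2 + 4*s + 12) - (-4*s**2 - 5*s - 2) = s**2 + 9*s + 14 is ≥ 0 throughout, so the area is a single integral of |s**2 + 9*s + 14|.
∫[0,2] (s**2 + 9*s + 14) ds = 146/3.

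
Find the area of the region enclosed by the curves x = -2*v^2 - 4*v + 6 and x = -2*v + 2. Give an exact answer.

Both boundary curves give x as a function of v, so integrate with respect to v. Setting them equal: -2*v^2 - 2*v + 4 = 0, i.e. -2*(v - 1)*(v + 2) = 0, so they meet at v = -2, 1.
For v in [-2, 1], x = -2*v^2 - 4*v + 6 is on the right; area = ∫[-2,1] (-2*v^2 - 2*v + 4) dv = 9.

9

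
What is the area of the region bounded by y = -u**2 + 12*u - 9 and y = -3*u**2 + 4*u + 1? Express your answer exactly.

72

Set the curves equal: -u**2 + 12*u - 9 = -3*u**2 + 4*u + 1, so 2*u**2 + 8*u - 10 = 0, which factors as 2*(u - 1)*(u + 5) = 0. The curves meet at u = -5, 1.
On [-5, 1], y = -3*u**2 + 4*u + 1 is on top; that piece has area ∫[-5,1] (-(2*u**2 + 8*u - 10)) du = 72.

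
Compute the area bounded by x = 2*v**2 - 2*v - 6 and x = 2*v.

Both boundary curves give x as a function of v, so integrate with respect to v. Setting them equal: 2*v**2 - 4*v - 6 = 0, i.e. 2*(v - 3)*(v + 1) = 0, so they meet at v = -1, 3.
For v in [-1, 3], x = 2*v**2 - 2*v - 6 is on the left; area = ∫[-1,3] (-(2*v**2 - 4*v - 6)) dv = 64/3.

64/3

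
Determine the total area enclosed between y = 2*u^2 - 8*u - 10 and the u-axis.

72

The curve meets the u-axis where 2*u^2 - 8*u - 10 = 0, i.e. 2*(u - 5)*(u + 1) = 0, at u = -1, 5.
On [-1, 5] the curve lies below the axis; ∫[-1,5] (2*u^2 - 8*u - 10) du = -72, giving area 72.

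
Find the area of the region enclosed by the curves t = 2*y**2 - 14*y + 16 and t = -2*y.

Both boundary curves give t as a function of y, so integrate with respect to y. Setting them equal: 2*y**2 - 12*y + 16 = 0, i.e. 2*(y - 4)*(y - 2) = 0, so they meet at y = 2, 4.
For y in [2, 4], t = 2*y**2 - 14*y + 16 is on the left; area = ∫[2,4] (-(2*y**2 - 12*y + 16)) dy = 8/3.

8/3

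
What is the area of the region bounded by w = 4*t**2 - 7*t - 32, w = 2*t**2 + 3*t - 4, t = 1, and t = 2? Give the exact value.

On [1, 2], (4*t**2 - 7*t - 32) - (2*t**2 + 3*t - 4) = 2*t**2 - 10*t - 28 is ≤ 0 throughout, so the area is a single integral of |2*t**2 - 10*t - 28|.
∫[1,2] (2*t**2 - 10*t - 28) dt = -115/3; the area of that piece is 115/3.

115/3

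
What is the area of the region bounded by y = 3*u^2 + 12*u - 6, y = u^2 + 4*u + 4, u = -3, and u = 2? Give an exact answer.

60

The difference (3*u^2 + 12*u - 6) - (u^2 + 4*u + 4) = 2*u^2 + 8*u - 10 changes sign at u = 1 inside [-3, 2], so split the integral there.
∫[-3,1] (2*u^2 + 8*u - 10) du = -160/3; the area of that piece is 160/3.
∫[1,2] (2*u^2 + 8*u - 10) du = 20/3.
Total area = 160/3 + 20/3 = 60.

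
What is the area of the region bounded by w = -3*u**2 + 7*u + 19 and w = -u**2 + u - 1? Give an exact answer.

343/3

Set the curves equal: -3*u**2 + 7*u + 19 = -u**2 + u - 1, so -2*u**2 + 6*u + 20 = 0, which factors as -2*(u - 5)*(u + 2) = 0. The curves meet at u = -2, 5.
On [-2, 5], w = -3*u**2 + 7*u + 19 is on top; that piece has area ∫[-2,5] (-2*u**2 + 6*u + 20) du = 343/3.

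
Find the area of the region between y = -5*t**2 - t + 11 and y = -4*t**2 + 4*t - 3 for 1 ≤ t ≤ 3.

The difference (-5*t**2 - t + 11) - (-4*t**2 + 4*t - 3) = -t**2 - 5*t + 14 changes sign at t = 2 inside [1, 3], so split the integral there.
∫[1,2] (-t**2 - 5*t + 14) dt = 25/6.
∫[2,3] (-t**2 - 5*t + 14) dt = -29/6; the area of that piece is 29/6.
Total area = 25/6 + 29/6 = 9.

9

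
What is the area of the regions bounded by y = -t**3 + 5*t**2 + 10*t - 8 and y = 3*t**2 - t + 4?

937/12

Set the curves equal: -t**3 + 5*t**2 + 10*t - 8 = 3*t**2 - t + 4, so -t**3 + 2*t**2 + 11*t - 12 = 0, which factors as -(t - 4)*(t - 1)*(t + 3) = 0. The curves meet at t = -3, 1, 4.
On [-3, 1], y = 3*t**2 - t + 4 is on top; that piece has area ∫[-3,1] (-(-t**3 + 2*t**2 + 11*t - 12)) dt = 160/3.
On [1, 4], y = -t**3 + 5*t**2 + 10*t - 8 is on top; that piece has area ∫[1,4] (-t**3 + 2*t**2 + 11*t - 12) dt = 99/4.
Total enclosed area = 160/3 + 99/4 = 937/12.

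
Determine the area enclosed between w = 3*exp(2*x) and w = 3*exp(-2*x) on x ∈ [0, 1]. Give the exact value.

-3 + 3*exp(-2)/2 + 3*exp(2)/2

On [0, 1], (3*exp(2*x)) - (3*exp(-2*x)) = 3*exp(2*x) - 3*exp(-2*x) is ≥ 0 throughout, so the area is a single integral of |3*exp(2*x) - 3*exp(-2*x)|.
∫[0,1] (3*exp(2*x) - 3*exp(-2*x)) dx = -3 + 3*exp(-2)/2 + 3*exp(2)/2.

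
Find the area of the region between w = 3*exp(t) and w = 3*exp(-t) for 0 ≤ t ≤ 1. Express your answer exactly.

-6 + 3*exp(-1) + 3*exp(1)

On [0, 1], (3*exp(t)) - (3*exp(-t)) = 3*exp(t) - 3*exp(-t) is ≥ 0 throughout, so the area is a single integral of |3*exp(t) - 3*exp(-t)|.
∫[0,1] (3*exp(t) - 3*exp(-t)) dt = -6 + 3*exp(-1) + 3*exp(1).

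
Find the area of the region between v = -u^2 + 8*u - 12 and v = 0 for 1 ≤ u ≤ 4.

23/3

The difference (-u^2 + 8*u - 12) - (0) = -u^2 + 8*u - 12 changes sign at u = 2 inside [1, 4], so split the integral there.
∫[1,2] (-u^2 + 8*u - 12) du = -7/3; the area of that piece is 7/3.
∫[2,4] (-u^2 + 8*u - 12) du = 16/3.
Total area = 7/3 + 16/3 = 23/3.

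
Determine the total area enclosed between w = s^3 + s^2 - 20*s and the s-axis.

The curve meets the s-axis where s^3 + s^2 - 20*s = 0, i.e. s*(s - 4)*(s + 5) = 0, at s = -5, 0, 4.
On [-5, 0] the curve lies above the axis; ∫[-5,0] (s^3 + s^2 - 20*s) ds = 1625/12, giving area 1625/12.
On [0, 4] the curve lies below the axis; ∫[0,4] (s^3 + s^2 - 20*s) ds = -224/3, giving area 224/3.
Total area = 1625/12 + 224/3 = 2521/12.

2521/12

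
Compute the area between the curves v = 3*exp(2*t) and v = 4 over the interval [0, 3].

-29/2 - 4*log(3) + 8*log(2) + 3*exp(6)/2

The difference (3*exp(2*t)) - (4) = 3*exp(2*t) - 4 changes sign at t = -log(3)/2 + log(2) inside [0, 3], so split the integral there.
∫[0,-log(3)/2 + log(2)] (3*exp(2*t) - 4) dt = log(9/16) + 1/2; the area of that piece is -1/2 + log(16/9).
∫[-log(3)/2 + log(2),3] (3*exp(2*t) - 4) dt = -14 - 2*log(3) + 4*log(2) + 3*exp(6)/2.
Total area = (-1/2 + log(16/9)) + (-14 - 2*log(3) + 4*log(2) + 3*exp(6)/2) = -29/2 - 4*log(3) + 8*log(2) + 3*exp(6)/2.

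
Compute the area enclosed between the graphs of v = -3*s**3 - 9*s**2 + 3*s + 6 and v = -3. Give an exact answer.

Set the curves equal: -3*s**3 - 9*s**2 + 3*s + 6 = -3, so -3*s**3 - 9*s**2 + 3*s + 9 = 0, which factors as -3*(s - 1)*(s + 1)*(s + 3) = 0. The curves meet at s = -3, -1, 1.
On [-3, -1], v = -3 is on top; that piece has area ∫[-3,-1] (-(-3*s**3 - 9*s**2 + 3*s + 9)) ds = 12.
On [-1, 1], v = -3*s**3 - 9*s**2 + 3*s + 6 is on top; that piece has area ∫[-1,1] (-3*s**3 - 9*s**2 + 3*s + 9) ds = 12.
Total enclosed area = 12 + 12 = 24.

24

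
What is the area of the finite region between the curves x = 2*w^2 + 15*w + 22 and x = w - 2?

Both boundary curves give x as a function of w, so integrate with respect to w. Setting them equal: 2*w^2 + 14*w + 24 = 0, i.e. 2*(w + 3)*(w + 4) = 0, so they meet at w = -4, -3.
For w in [-4, -3], x = 2*w^2 + 15*w + 22 is on the left; area = ∫[-4,-3] (-(2*w^2 + 14*w + 24)) dw = 1/3.

1/3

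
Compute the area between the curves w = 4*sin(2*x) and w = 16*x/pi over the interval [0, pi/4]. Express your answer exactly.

2 - pi/2

On [0, pi/4], (4*sin(2*x)) - (16*x/pi) = -16*x/pi + 4*sin(2*x) is ≥ 0 throughout, so the area is a single integral of |-16*x/pi + 4*sin(2*x)|.
∫[0,pi/4] (-16*x/pi + 4*sin(2*x)) dx = 2 - pi/2.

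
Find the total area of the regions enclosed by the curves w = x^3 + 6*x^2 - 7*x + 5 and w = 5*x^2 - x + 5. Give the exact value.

Set the curves equal: x^3 + 6*x^2 - 7*x + 5 = 5*x^2 - x + 5, so x^3 + x^2 - 6*x = 0, which factors as x*(x - 2)*(x + 3) = 0. The curves meet at x = -3, 0, 2.
On [-3, 0], w = x^3 + 6*x^2 - 7*x + 5 is on top; that piece has area ∫[-3,0] (x^3 + x^2 - 6*x) dx = 63/4.
On [0, 2], w = 5*x^2 - x + 5 is on top; that piece has area ∫[0,2] (-(x^3 + x^2 - 6*x)) dx = 16/3.
Total enclosed area = 63/4 + 16/3 = 253/12.

253/12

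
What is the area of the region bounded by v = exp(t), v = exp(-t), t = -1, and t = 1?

-4 + 2*exp(-1) + 2*exp(1)

The difference (exp(t)) - (exp(-t)) = exp(t) - exp(-t) changes sign at t = 0 inside [-1, 1], so split the integral there.
∫[-1,0] (exp(t) - exp(-t)) dt = -exp(1) - exp(-1) + 2; the area of that piece is -2 + exp(-1) + exp(1).
∫[0,1] (exp(t) - exp(-t)) dt = -2 + exp(-1) + exp(1).
Total area = (-2 + exp(-1) + exp(1)) + (-2 + exp(-1) + exp(1)) = -4 + 2*exp(-1) + 2*exp(1).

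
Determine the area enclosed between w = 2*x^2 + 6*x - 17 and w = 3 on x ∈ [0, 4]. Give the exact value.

The difference (2*x^2 + 6*x - 17) - (3) = 2*x^2 + 6*x - 20 changes sign at x = 2 inside [0, 4], so split the integral there.
∫[0,2] (2*x^2 + 6*x - 20) dx = -68/3; the area of that piece is 68/3.
∫[2,4] (2*x^2 + 6*x - 20) dx = 100/3.
Total area = 68/3 + 100/3 = 56.

56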